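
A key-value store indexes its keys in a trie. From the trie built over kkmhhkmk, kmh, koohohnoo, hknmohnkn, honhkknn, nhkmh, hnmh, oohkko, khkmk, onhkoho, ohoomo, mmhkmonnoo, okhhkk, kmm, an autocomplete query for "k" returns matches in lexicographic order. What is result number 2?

kkmhhkmk

Filter for "k…" and sort: "khkmk", "kkmhhkmk", "kmh", "kmm", "koohohnoo"
Position 2: kkmhhkmk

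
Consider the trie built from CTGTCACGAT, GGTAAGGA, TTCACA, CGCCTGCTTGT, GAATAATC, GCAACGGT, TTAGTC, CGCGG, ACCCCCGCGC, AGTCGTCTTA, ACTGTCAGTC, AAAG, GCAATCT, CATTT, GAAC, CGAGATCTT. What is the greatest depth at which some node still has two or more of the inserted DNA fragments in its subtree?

The deepest shared node is where two words last agree before diverging.
e.g. "GCAACGGT" and "GCAATCT" share the prefix "GCAA" of length 4; no pair shares a longer one.
Longest shared-prefix length: 4

4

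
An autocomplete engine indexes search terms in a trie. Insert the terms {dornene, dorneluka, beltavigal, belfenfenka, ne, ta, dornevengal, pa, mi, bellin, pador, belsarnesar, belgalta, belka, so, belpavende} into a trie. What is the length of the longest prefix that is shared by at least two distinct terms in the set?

5

Equivalently: take the maximum, over all pairs, of their longest common prefix length.
"dorneluka" and "dornene" agree on "dorne" (5 characters) before diverging; nothing deeper is shared.
Longest shared-prefix length: 5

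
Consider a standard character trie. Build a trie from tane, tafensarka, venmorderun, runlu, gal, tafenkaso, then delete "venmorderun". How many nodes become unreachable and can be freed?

11

Walk "venmorderun" from the leaf back toward the root, removing each node that no remaining word uses.
No other word shares any prefix with "venmorderun", so all 11 of its nodes go.
Nodes removed: 11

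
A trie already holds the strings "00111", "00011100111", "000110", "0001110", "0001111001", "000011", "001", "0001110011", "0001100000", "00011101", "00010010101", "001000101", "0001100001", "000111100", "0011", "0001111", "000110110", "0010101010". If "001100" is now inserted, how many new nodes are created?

The longest prefix of "001100" already in the trie is "0011" (length 4).
So 6 − 4 = 2 new nodes.

2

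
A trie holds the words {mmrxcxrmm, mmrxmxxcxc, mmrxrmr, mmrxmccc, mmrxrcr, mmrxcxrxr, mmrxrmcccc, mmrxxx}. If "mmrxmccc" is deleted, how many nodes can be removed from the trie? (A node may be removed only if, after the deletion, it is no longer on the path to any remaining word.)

Walk "mmrxmccc" from the leaf back toward the root, removing each node that no remaining word uses.
The suffix "ccc" (3 nodes) is used only by "mmrxmccc"; the node for "mmrxm" still has the child "x", so pruning stops there.
Nodes removed: 3

3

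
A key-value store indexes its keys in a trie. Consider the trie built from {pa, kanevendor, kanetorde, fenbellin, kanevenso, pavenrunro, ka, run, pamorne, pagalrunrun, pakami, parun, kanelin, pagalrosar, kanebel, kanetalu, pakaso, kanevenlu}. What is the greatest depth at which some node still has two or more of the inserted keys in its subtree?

Look for the deepest trie node that still has at least two words in its subtree.
e.g. "kanevendor" and "kanevenlu" share the prefix "kaneven" of length 7; no pair shares a longer one.
Longest shared-prefix length: 7

7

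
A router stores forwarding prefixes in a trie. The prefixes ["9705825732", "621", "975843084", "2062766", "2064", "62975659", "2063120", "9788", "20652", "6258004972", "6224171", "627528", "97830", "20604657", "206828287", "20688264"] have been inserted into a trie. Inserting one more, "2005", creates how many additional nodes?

2

Walking "2005" from the root, the first 2 characters ("20") follow existing edges; "0" is the first miss.
New nodes needed: |"2005"| − 2 = 4 − 2 = 2.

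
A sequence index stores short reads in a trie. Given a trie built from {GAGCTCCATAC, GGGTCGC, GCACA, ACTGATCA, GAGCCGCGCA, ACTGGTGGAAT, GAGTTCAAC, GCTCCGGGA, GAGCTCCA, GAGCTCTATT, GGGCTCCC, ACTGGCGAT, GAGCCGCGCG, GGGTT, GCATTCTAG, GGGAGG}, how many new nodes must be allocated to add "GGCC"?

Walking "GGCC" from the root, the first 2 characters ("GG") follow existing edges; "C" is the first miss.
So 4 − 2 = 2 new nodes.

2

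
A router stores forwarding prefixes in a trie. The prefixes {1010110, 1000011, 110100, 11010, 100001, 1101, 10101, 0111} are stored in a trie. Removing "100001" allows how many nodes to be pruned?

Walk "100001" from the leaf back toward the root, removing each node that no remaining word uses.
Every node on "100001" is still needed (e.g. by "1000011"), so nothing is freed.
Nodes removed: 0

0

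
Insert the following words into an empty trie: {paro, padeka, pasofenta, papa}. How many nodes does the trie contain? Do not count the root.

17

For each word, the new-node count is its length minus the longest prefix already in the trie:
  "paro" → 4 new (p, a, r, o)
  "padeka" → prefix "pa" already present; 4 new (d, e, k, a)
  "pasofenta" → prefix "pa" already present; 7 new (s, o, f, e, n, t, a)
  "papa" → prefix "pa" already present; 2 new (p, a)
Total nodes = 4 + 4 + 7 + 2 = 17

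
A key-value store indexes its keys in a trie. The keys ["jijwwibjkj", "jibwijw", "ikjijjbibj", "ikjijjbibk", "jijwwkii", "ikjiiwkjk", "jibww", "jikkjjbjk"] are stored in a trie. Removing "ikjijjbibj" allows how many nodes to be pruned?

1

After clearing the end-marker at "ikjijjbibj", prune upward until reaching a node still needed by another word.
The suffix "j" (1 node) is used only by "ikjijjbibj"; the node for "ikjijjbib" still has the child "k", so pruning stops there.
Nodes removed: 1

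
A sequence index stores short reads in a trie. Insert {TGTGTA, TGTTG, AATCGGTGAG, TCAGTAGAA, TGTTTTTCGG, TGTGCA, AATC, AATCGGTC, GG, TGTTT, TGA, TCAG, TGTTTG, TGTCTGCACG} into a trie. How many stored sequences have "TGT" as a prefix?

7

Traverse to the node for "TGT", then collect every word in that subtree.
Matches: "TGTCTGCACG", "TGTGCA", "TGTGTA", "TGTTG", "TGTTT", "TGTTTG", "TGTTTTTCGG"
Count: 7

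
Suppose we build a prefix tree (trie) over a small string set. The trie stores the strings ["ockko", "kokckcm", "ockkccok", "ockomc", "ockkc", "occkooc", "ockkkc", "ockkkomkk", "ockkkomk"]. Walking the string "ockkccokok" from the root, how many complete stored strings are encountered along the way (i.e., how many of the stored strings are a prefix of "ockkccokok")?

Check each prefix of "ockkccokok" against the stored set — each match is an end-marker on the path.
Prefixes of the query that are stored words: "ockkc", "ockkccok"
Count: 2

2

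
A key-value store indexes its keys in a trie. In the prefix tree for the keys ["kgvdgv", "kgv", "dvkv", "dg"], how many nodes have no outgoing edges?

3

A leaf is a node with no children — equivalently, the end of a word that is not a proper prefix of any other stored word.
Those words: "dg", "dvkv", "kgvdgv"
Leaf count: 3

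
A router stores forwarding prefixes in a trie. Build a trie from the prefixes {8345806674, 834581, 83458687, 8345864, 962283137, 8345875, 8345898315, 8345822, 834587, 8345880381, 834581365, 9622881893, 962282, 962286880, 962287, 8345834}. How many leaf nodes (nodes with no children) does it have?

14

A leaf is a node with no children — equivalently, the end of a word that is not a proper prefix of any other stored word.
Those words: "8345806674", "834581365", "8345822", "8345834", "8345864", "83458687", "8345875", "8345880381", "8345898315", "962282", "962283137", "962286880", "962287", "9622881893"
Leaf count: 14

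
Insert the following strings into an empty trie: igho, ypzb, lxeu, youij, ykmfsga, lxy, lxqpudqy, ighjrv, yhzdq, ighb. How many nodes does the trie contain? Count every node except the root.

Insert word by word; a character creates a node only if that edge doesn't already exist:
  "igho" → 4 new (i, g, h, o)
  "ypzb" → 4 new (y, p, z, b)
  "lxeu" → 4 new (l, x, e, u)
  "youij" → prefix "y" already present; 4 new (o, u, i, j)
  "ykmfsga" → prefix "y" already present; 6 new (k, m, f, s, g, a)
  "lxy" → prefix "lx" already present; 1 new (y)
  "lxqpudqy" → prefix "lx" already present; 6 new (q, p, u, d, q, y)
  "ighjrv" → prefix "igh" already present; 3 new (j, r, v)
  "yhzdq" → prefix "y" already present; 4 new (h, z, d, q)
  "ighb" → prefix "igh" already present; 1 new (b)
Total nodes = 4 + 4 + 4 + 4 + 6 + 1 + 6 + 3 + 4 + 1 = 37

37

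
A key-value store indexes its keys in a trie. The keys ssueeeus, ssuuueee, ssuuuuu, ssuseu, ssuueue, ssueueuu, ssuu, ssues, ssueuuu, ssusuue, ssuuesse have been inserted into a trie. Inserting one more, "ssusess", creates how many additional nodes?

Walking "ssusess" from the root, the first 5 characters ("ssuse") follow existing edges; "s" is the first miss.
Each of the 2 remaining characters creates one node.

2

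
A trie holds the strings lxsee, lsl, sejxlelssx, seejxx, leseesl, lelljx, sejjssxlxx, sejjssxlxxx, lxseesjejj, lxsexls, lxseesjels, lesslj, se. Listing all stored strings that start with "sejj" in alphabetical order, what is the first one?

Filter for "sejj…" and sort: "sejjssxlxx", "sejjssxlxxx"
The 1st is sejjssxlxx.

sejjssxlxx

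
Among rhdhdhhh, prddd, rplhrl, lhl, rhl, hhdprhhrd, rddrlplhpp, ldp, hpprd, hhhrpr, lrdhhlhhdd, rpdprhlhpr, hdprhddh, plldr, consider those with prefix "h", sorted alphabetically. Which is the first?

DFS of the "h" subtree visits, in order: "hdprhddh", "hhdprhhrd", "hhhrpr", "hpprd"
Position 1: hdprhddh

hdprhddh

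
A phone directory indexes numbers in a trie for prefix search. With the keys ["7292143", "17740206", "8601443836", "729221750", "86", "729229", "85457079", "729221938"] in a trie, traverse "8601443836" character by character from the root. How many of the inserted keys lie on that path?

Walk "8601443836" from the root; an end-of-word marker is hit whenever a stored word is a prefix of "8601443836".
Prefixes of the query that are stored words: "86", "8601443836"
Count: 2

2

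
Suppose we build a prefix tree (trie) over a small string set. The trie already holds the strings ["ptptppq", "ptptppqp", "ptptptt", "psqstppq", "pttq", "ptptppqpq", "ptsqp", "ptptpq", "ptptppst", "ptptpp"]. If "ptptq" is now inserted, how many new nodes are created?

Walking "ptptq" from the root, the first 4 characters ("ptpt") follow existing edges; "q" is the first miss.
So 5 − 4 = 1 new nodes.

1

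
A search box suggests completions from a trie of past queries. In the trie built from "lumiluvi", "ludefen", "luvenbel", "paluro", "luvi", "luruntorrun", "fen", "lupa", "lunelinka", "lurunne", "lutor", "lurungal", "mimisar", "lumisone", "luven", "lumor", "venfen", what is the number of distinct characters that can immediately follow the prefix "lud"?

1

The children of the "lud" node are the distinct next characters among strings starting with "lud".
Characters that immediately follow "lud" among the stored strings: {e}.
That node has 1 child edge.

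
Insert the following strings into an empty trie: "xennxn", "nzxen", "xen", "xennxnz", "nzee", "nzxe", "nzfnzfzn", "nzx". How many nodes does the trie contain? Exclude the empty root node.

Trie structure (* marks end of a word):
(root)
├─ n
│  └─ z
│     ├─ e
│     │  └─ e *
│     ├─ f
│     │  └─ n
│     │     └─ z
│     │        └─ f
│     │           └─ z
│     │              └─ n *
│     └─ x *
│        └─ e *
│           └─ n *
└─ x
   └─ e
      └─ n *
         └─ n
            └─ x
               └─ n *
                  └─ z *
Counting every labelled node above: 20.

20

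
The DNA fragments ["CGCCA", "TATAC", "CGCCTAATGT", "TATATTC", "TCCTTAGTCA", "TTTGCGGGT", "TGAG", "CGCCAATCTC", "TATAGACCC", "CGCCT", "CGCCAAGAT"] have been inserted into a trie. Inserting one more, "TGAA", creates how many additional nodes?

"TGA" is already a path in the trie; the remaining "A" must be added.
So 4 − 3 = 1 new nodes.

1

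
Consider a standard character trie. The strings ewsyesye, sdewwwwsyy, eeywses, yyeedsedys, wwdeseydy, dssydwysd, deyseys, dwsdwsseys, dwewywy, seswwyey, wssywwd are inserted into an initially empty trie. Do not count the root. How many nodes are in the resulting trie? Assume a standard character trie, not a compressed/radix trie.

Trace insertions, counting only characters that open a new branch:
  "ewsyesye" → 8 new (e, w, s, y, e, s, y, e)
  "sdewwwwsyy" → 10 new (s, d, e, w, w, w, w, s, y, y)
  "eeywses" → prefix "e" already present; 6 new (e, y, w, s, e, s)
  "yyeedsedys" → 10 new (y, y, e, e, d, s, e, d, y, s)
  "wwdeseydy" → 9 new (w, w, d, e, s, e, y, d, y)
  "dssydwysd" → 9 new (d, s, s, y, d, w, y, s, d)
  "deyseys" → prefix "d" already present; 6 new (e, y, s, e, y, s)
  "dwsdwsseys" → prefix "d" already present; 9 new (w, s, d, w, s, s, e, y, s)
  "dwewywy" → prefix "dw" already present; 5 new (e, w, y, w, y)
  "seswwyey" → prefix "s" already present; 7 new (e, s, w, w, y, e, y)
  "wssywwd" → prefix "w" already present; 6 new (s, s, y, w, w, d)
Total nodes = 8 + 10 + 6 + 10 + 9 + 9 + 6 + 9 + 5 + 7 + 6 = 85

85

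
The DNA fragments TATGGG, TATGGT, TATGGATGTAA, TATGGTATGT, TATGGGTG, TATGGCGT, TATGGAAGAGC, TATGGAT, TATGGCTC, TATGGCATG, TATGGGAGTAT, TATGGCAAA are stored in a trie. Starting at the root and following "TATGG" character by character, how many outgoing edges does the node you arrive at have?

Walk "TATGG" from the root, arriving at one node.
Characters that immediately follow "TATGG" among the stored strings: {A, C, G, T}.
That node has 4 child edges.

4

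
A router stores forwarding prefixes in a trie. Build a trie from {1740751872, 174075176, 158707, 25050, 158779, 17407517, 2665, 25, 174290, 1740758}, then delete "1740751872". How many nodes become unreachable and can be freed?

After clearing the end-marker at "1740751872", prune upward until reaching a node still needed by another word.
The suffix "872" (3 nodes) is used only by "1740751872"; the node for "1740751" still has the child "7", so pruning stops there.
Nodes removed: 3

3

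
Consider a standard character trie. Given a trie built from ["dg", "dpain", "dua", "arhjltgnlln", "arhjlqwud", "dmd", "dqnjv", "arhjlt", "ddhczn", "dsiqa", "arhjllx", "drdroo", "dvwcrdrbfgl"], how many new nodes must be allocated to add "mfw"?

No existing word starts with "m", so every character of "mfw" needs a new node.
3 − 0 = 3 new nodes.

3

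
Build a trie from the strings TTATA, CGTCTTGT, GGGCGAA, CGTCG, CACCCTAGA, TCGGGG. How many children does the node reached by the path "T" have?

Follow the path "T" to its node, then look at its outgoing edges.
Characters that immediately follow "T" among the stored strings: {C, T}.
That node has 2 child edges.

2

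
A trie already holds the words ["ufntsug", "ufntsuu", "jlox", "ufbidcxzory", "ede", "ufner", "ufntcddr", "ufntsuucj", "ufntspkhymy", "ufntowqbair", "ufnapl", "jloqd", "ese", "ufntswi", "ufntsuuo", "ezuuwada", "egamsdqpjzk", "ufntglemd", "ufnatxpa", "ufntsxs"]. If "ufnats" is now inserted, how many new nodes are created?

"ufnat" is already a path in the trie; the remaining "s" must be added.
So 6 − 5 = 1 new nodes.

1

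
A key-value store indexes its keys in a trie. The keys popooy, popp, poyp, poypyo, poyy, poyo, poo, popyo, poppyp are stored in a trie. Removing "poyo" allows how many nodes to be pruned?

A node on "poyo"'s path can go only if nothing else ends at it or branches off below it.
The suffix "o" (1 node) is used only by "poyo"; the node for "poy" still has the child "p", so pruning stops there.
Nodes removed: 1

1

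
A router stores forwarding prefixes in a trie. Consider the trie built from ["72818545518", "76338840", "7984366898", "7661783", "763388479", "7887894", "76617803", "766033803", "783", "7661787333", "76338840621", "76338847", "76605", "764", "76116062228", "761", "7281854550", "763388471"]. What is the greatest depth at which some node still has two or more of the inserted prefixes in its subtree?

9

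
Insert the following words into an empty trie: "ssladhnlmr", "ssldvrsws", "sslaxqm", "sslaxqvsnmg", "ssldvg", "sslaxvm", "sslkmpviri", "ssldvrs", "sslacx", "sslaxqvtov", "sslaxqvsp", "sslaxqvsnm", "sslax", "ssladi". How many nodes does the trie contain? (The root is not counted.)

For each word, the new-node count is its length minus the longest prefix already in the trie:
  "ssladhnlmr" → 10 new (s, s, l, a, d, h, n, l, m, r)
  "ssldvrsws" → prefix "ssl" already present; 6 new (d, v, r, s, w, s)
  "sslaxqm" → prefix "ssla" already present; 3 new (x, q, m)
  "sslaxqvsnmg" → prefix "sslaxq" already present; 5 new (v, s, n, m, g)
  "ssldvg" → prefix "ssldv" already present; 1 new (g)
  "sslaxvm" → prefix "sslax" already present; 2 new (v, m)
  "sslkmpviri" → prefix "ssl" already present; 7 new (k, m, p, v, i, r, i)
  "ssldvrs" → prefix "ssldvrs" already present; 0 new (none)
  "sslacx" → prefix "ssla" already present; 2 new (c, x)
  "sslaxqvtov" → prefix "sslaxqv" already present; 3 new (t, o, v)
  "sslaxqvsp" → prefix "sslaxqvs" already present; 1 new (p)
  "sslaxqvsnm" → prefix "sslaxqvsnm" already present; 0 new (none)
  "sslax" → prefix "sslax" already present; 0 new (none)
  "ssladi" → prefix "sslad" already present; 1 new (i)
Total nodes = 10 + 6 + 3 + 5 + 1 + 2 + 7 + 0 + 2 + 3 + 1 + 0 + 0 + 1 = 41

41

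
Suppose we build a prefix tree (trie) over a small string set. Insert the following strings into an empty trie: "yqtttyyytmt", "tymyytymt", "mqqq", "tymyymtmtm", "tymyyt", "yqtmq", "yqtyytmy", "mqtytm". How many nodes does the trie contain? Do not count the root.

40

For each word, the new-node count is its length minus the longest prefix already in the trie:
  "yqtttyyytmt" → 11 new (y, q, t, t, t, y, y, y, t, m, t)
  "tymyytymt" → 9 new (t, y, m, y, y, t, y, m, t)
  "mqqq" → 4 new (m, q, q, q)
  "tymyymtmtm" → prefix "tymyy" already present; 5 new (m, t, m, t, m)
  "tymyyt" → prefix "tymyyt" already present; 0 new (none)
  "yqtmq" → prefix "yqt" already present; 2 new (m, q)
  "yqtyytmy" → prefix "yqt" already present; 5 new (y, y, t, m, y)
  "mqtytm" → prefix "mq" already present; 4 new (t, y, t, m)
Total nodes = 11 + 9 + 4 + 5 + 0 + 2 + 5 + 4 = 40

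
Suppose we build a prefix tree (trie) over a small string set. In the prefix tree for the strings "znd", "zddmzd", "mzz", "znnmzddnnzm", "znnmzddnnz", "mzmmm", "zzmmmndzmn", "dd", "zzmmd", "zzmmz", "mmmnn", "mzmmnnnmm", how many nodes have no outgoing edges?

A leaf is a node with no children — equivalently, the end of a word that is not a proper prefix of any other stored word.
Those words: "dd", "mmmnn", "mzmmm", "mzmmnnnmm", "mzz", "zddmzd", "znd", "znnmzddnnzm", "zzmmd", "zzmmmndzmn", "zzmmz"
Leaf count: 11

11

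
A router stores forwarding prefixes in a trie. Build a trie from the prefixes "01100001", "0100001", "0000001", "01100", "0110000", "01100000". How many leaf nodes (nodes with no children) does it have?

4

Leaves are exactly the stored words that no other stored word extends.
Those words: "0000001", "0100001", "01100000", "01100001"
Leaf count: 4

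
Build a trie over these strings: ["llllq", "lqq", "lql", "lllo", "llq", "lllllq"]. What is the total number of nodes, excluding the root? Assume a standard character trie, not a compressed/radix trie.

Insert word by word; a character creates a node only if that edge doesn't already exist:
  "llllq" → 5 new (l, l, l, l, q)
  "lqq" → prefix "l" already present; 2 new (q, q)
  "lql" → prefix "lq" already present; 1 new (l)
  "lllo" → prefix "lll" already present; 1 new (o)
  "llq" → prefix "ll" already present; 1 new (q)
  "lllllq" → prefix "llll" already present; 2 new (l, q)
Total nodes = 5 + 2 + 1 + 1 + 1 + 2 = 12

12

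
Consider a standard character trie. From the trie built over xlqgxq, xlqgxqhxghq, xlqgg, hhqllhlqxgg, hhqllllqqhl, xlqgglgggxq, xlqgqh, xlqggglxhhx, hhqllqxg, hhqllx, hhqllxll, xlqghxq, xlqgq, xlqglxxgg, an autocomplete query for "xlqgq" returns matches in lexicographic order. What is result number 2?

Words with prefix "xlqgq", in lexicographic order: "xlqgq", "xlqgqh"
The 2nd is xlqgqh.

xlqgqh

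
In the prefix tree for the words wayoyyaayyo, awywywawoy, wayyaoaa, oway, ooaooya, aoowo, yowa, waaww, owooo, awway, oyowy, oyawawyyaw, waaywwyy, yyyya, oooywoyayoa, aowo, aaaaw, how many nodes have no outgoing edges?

A leaf is a node with no children — equivalently, the end of a word that is not a proper prefix of any other stored word.
Those words: "aaaaw", "aoowo", "aowo", "awway", "awywywawoy", "ooaooya", "oooywoyayoa", "oway", "owooo", "oyawawyyaw", "oyowy", "waaww", "waaywwyy", "wayoyyaayyo", "wayyaoaa", "yowa", "yyyya"
Leaf count: 17

17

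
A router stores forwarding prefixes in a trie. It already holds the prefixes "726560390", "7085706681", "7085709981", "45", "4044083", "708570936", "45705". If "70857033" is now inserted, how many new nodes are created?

2

The longest prefix of "70857033" already in the trie is "708570" (length 6).
New nodes needed: |"70857033"| − 6 = 8 − 6 = 2.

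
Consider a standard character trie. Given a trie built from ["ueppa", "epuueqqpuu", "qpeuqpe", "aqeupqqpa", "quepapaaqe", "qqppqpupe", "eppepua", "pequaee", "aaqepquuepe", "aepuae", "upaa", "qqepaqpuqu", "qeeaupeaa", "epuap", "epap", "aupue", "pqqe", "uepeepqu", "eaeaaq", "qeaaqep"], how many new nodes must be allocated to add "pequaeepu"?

2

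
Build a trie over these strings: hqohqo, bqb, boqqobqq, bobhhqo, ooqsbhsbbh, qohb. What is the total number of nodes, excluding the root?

For each word, the new-node count is its length minus the longest prefix already in the trie:
  "hqohqo" → 6 new (h, q, o, h, q, o)
  "bqb" → 3 new (b, q, b)
  "boqqobqq" → prefix "b" already present; 7 new (o, q, q, o, b, q, q)
  "bobhhqo" → prefix "bo" already present; 5 new (b, h, h, q, o)
  "ooqsbhsbbh" → 10 new (o, o, q, s, b, h, s, b, b, h)
  "qohb" → 4 new (q, o, h, b)
Total nodes = 6 + 3 + 7 + 5 + 10 + 4 = 35

35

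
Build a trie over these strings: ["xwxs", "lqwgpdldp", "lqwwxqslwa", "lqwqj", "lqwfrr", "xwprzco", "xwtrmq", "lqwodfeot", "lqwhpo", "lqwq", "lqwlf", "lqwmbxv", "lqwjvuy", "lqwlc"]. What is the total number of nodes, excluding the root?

Insert word by word; a character creates a node only if that edge doesn't already exist:
  "xwxs" → 4 new (x, w, x, s)
  "lqwgpdldp" → 9 new (l, q, w, g, p, d, l, d, p)
  "lqwwxqslwa" → prefix "lqw" already present; 7 new (w, x, q, s, l, w, a)
  "lqwqj" → prefix "lqw" already present; 2 new (q, j)
  "lqwfrr" → prefix "lqw" already present; 3 new (f, r, r)
  "xwprzco" → prefix "xw" already present; 5 new (p, r, z, c, o)
  "xwtrmq" → prefix "xw" already present; 4 new (t, r, m, q)
  "lqwodfeot" → prefix "lqw" already present; 6 new (o, d, f, e, o, t)
  "lqwhpo" → prefix "lqw" already present; 3 new (h, p, o)
  "lqwq" → prefix "lqwq" already present; 0 new (none)
  "lqwlf" → prefix "lqw" already present; 2 new (l, f)
  "lqwmbxv" → prefix "lqw" already present; 4 new (m, b, x, v)
  "lqwjvuy" → prefix "lqw" already present; 4 new (j, v, u, y)
  "lqwlc" → prefix "lqwl" already present; 1 new (c)
Total nodes = 4 + 9 + 7 + 2 + 3 + 5 + 4 + 6 + 3 + 0 + 2 + 4 + 4 + 1 = 54

54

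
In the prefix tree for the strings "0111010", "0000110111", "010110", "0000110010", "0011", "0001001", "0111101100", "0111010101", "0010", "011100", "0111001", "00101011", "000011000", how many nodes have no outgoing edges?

10

Leaves are exactly the stored words that no other stored word extends.
Those words: "000011000", "0000110010", "0000110111", "0001001", "00101011", "0011", "010110", "0111001", "0111010101", "0111101100"
Leaf count: 10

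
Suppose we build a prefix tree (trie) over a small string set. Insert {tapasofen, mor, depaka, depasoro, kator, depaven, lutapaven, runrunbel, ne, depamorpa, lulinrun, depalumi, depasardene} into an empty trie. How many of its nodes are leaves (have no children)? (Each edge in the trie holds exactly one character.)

13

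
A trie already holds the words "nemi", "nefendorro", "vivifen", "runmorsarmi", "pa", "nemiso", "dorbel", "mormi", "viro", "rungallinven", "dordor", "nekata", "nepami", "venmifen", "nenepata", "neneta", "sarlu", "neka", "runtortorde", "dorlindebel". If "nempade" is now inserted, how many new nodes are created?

4

Walking "nempade" from the root, the first 3 characters ("nem") follow existing edges; "p" is the first miss.
Each of the 4 remaining characters creates one node.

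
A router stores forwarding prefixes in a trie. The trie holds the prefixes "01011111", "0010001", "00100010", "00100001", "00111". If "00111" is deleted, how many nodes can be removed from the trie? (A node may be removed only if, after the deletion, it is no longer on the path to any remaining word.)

2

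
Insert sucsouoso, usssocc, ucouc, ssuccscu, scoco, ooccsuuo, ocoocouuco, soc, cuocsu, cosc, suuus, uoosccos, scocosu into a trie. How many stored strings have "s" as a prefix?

Traverse to the node for "s", then collect every word in that subtree.
Words under "s": scoco, scocosu, soc, ssuccscu, sucsouoso, suuus
Count: 6

6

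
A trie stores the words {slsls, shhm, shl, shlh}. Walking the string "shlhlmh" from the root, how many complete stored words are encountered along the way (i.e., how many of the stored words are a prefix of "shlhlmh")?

Traverse "shlhlmh" character by character; count nodes along the way that are marked as word ends.
Prefixes of the query that are stored words: "shl", "shlh"
Count: 2

2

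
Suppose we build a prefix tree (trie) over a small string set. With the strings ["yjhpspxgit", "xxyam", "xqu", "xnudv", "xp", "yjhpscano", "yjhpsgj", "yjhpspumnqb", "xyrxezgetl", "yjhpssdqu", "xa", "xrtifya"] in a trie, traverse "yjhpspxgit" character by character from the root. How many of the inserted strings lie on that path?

1

Traverse "yjhpspxgit" character by character; count nodes along the way that are marked as word ends.
Prefixes of the query that are stored words: "yjhpspxgit"
Count: 1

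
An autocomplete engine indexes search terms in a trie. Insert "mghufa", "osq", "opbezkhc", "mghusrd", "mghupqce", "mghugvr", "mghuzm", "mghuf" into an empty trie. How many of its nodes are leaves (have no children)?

7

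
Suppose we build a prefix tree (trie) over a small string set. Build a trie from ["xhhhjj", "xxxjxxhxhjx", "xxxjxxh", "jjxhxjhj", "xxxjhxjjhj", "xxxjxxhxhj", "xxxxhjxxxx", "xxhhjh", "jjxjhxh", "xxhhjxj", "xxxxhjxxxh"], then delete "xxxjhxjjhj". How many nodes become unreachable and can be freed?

After clearing the end-marker at "xxxjhxjjhj", prune upward until reaching a node still needed by another word.
The suffix "hxjjhj" (6 nodes) is used only by "xxxjhxjjhj"; the node for "xxxj" still has the child "x", so pruning stops there.
Nodes removed: 6

6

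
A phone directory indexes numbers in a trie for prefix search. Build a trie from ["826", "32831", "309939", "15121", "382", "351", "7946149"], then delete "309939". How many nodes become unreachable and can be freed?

5

A node on "309939"'s path can go only if nothing else ends at it or branches off below it.
The suffix "09939" (5 nodes) is used only by "309939"; the node for "3" still has the child "2", so pruning stops there.
Nodes removed: 5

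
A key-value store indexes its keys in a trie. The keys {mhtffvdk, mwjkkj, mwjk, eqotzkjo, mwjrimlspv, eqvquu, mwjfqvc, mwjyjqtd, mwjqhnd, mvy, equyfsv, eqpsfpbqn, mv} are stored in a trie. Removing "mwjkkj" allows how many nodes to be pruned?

2

After clearing the end-marker at "mwjkkj", prune upward until reaching a node still needed by another word.
The suffix "kj" (2 nodes) is used only by "mwjkkj"; "mwjk" is itself a stored word, so pruning stops there.
Nodes removed: 2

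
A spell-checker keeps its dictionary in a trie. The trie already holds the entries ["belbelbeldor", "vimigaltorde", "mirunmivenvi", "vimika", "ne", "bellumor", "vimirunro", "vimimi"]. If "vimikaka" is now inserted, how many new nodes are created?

2

Walking "vimikaka" from the root, the first 6 characters ("vimika") follow existing edges; "k" is the first miss.
New nodes needed: |"vimikaka"| − 6 = 8 − 6 = 2.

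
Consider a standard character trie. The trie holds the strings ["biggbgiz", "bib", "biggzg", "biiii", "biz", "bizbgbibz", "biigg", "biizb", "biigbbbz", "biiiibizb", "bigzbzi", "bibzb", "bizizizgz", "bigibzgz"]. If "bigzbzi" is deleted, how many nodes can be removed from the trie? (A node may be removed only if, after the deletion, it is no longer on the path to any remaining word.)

4

A node on "bigzbzi"'s path can go only if nothing else ends at it or branches off below it.
The suffix "zbzi" (4 nodes) is used only by "bigzbzi"; the node for "big" still has the child "g", so pruning stops there.
Nodes removed: 4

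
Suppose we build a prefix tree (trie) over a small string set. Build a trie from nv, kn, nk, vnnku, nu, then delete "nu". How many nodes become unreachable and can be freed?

1

After clearing the end-marker at "nu", prune upward until reaching a node still needed by another word.
The suffix "u" (1 node) is used only by "nu"; the node for "n" still has the child "v", so pruning stops there.
Nodes removed: 1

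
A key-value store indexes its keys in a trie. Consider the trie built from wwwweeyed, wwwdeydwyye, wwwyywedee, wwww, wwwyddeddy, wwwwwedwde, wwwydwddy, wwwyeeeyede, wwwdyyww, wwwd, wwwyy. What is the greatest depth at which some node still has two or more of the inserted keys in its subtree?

5

The deepest shared node is where two words last agree before diverging.
e.g. "wwwyddeddy" and "wwwydwddy" share the prefix "wwwyd" of length 5; no pair shares a longer one.
Longest shared-prefix length: 5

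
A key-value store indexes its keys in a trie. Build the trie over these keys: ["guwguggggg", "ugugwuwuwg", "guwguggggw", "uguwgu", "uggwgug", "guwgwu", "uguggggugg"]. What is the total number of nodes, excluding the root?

For each word, the new-node count is its length minus the longest prefix already in the trie:
  "guwguggggg" → 10 new (g, u, w, g, u, g, g, g, g, g)
  "ugugwuwuwg" → 10 new (u, g, u, g, w, u, w, u, w, g)
  "guwguggggw" → prefix "guwgugggg" already present; 1 new (w)
  "uguwgu" → prefix "ugu" already present; 3 new (w, g, u)
  "uggwgug" → prefix "ug" already present; 5 new (g, w, g, u, g)
  "guwgwu" → prefix "guwg" already present; 2 new (w, u)
  "uguggggugg" → prefix "ugug" already present; 6 new (g, g, g, u, g, g)
Total nodes = 10 + 10 + 1 + 3 + 5 + 2 + 6 = 37

37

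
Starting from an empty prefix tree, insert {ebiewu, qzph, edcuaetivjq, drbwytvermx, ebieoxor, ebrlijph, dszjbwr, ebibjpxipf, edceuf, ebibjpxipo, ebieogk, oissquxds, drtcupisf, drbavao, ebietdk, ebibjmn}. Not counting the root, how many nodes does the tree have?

85

Trace insertions, counting only characters that open a new branch:
  "ebiewu" → 6 new (e, b, i, e, w, u)
  "qzph" → 4 new (q, z, p, h)
  "edcuaetivjq" → prefix "e" already present; 10 new (d, c, u, a, e, t, i, v, j, q)
  "drbwytvermx" → 11 new (d, r, b, w, y, t, v, e, r, m, x)
  "ebieoxor" → prefix "ebie" already present; 4 new (o, x, o, r)
  "ebrlijph" → prefix "eb" already present; 6 new (r, l, i, j, p, h)
  "dszjbwr" → prefix "d" already present; 6 new (s, z, j, b, w, r)
  "ebibjpxipf" → prefix "ebi" already present; 7 new (b, j, p, x, i, p, f)
  "edceuf" → prefix "edc" already present; 3 new (e, u, f)
  "ebibjpxipo" → prefix "ebibjpxip" already present; 1 new (o)
  "ebieogk" → prefix "ebieo" already present; 2 new (g, k)
  "oissquxds" → 9 new (o, i, s, s, q, u, x, d, s)
  "drtcupisf" → prefix "dr" already present; 7 new (t, c, u, p, i, s, f)
  "drbavao" → prefix "drb" already present; 4 new (a, v, a, o)
  "ebietdk" → prefix "ebie" already present; 3 new (t, d, k)
  "ebibjmn" → prefix "ebibj" already present; 2 new (m, n)
Total nodes = 6 + 4 + 10 + 11 + 4 + 6 + 6 + 7 + 3 + 1 + 2 + 9 + 7 + 4 + 3 + 2 = 85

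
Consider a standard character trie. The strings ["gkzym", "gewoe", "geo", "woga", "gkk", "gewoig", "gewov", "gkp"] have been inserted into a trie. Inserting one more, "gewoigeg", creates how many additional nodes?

2

The longest prefix of "gewoigeg" already in the trie is "gewoig" (length 6).
Each of the 2 remaining characters creates one node.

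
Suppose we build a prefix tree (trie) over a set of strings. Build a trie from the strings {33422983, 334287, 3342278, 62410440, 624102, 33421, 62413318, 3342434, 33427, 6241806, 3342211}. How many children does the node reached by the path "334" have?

1

The children of the "334" node are the distinct next characters among strings starting with "334".
Characters that immediately follow "334" among the stored strings: {2}.
That node has 1 child edge.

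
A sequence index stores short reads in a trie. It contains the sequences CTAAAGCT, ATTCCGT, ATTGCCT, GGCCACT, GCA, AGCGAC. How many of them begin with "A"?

3

Filter for entries beginning with "A":
Words under "A": AGCGAC, ATTCCGT, ATTGCCT
Count: 3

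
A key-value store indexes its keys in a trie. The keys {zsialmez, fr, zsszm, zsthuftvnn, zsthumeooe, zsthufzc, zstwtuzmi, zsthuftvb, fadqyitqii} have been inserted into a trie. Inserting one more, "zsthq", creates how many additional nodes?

1

"zsth" is already a path in the trie; the remaining "q" must be added.
So 5 − 4 = 1 new nodes.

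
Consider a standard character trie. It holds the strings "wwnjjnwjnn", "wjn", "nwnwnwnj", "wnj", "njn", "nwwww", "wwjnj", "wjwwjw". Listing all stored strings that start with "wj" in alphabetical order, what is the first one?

wjn

Filter for "wj…" and sort: "wjn", "wjwwjw"
The 1st is wjn.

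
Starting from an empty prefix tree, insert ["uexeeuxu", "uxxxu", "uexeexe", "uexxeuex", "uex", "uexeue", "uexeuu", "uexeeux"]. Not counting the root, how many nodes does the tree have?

Trie structure (* marks end of a word):
(root)
└─ u
   ├─ e
   │  └─ x *
   │     ├─ e
   │     │  ├─ e
   │     │  │  ├─ u
   │     │  │  │  └─ x *
   │     │  │  │     └─ u *
   │     │  │  └─ x
   │     │  │     └─ e *
   │     │  └─ u
   │     │     ├─ e *
   │     │     └─ u *
   │     └─ x
   │        └─ e
   │           └─ u
   │              └─ e
   │                 └─ x *
   └─ x
      └─ x
         └─ x
            └─ u *
Counting every labelled node above: 22.

22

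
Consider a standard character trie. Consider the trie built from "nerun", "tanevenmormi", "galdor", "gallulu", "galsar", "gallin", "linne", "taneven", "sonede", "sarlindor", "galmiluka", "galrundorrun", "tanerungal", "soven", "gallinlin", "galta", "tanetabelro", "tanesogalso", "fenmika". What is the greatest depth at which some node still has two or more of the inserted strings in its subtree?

7

Look for the deepest trie node that still has at least two words in its subtree.
e.g. "taneven" and "tanevenmormi" share the prefix "taneven" of length 7; no pair shares a longer one.
Longest shared-prefix length: 7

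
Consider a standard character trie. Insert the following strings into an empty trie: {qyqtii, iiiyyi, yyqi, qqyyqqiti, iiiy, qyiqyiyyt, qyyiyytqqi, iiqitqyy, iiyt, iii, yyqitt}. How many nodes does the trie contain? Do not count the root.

49

Insert word by word; a character creates a node only if that edge doesn't already exist:
  "qyqtii" → 6 new (q, y, q, t, i, i)
  "iiiyyi" → 6 new (i, i, i, y, y, i)
  "yyqi" → 4 new (y, y, q, i)
  "qqyyqqiti" → prefix "q" already present; 8 new (q, y, y, q, q, i, t, i)
  "iiiy" → prefix "iiiy" already present; 0 new (none)
  "qyiqyiyyt" → prefix "qy" already present; 7 new (i, q, y, i, y, y, t)
  "qyyiyytqqi" → prefix "qy" already present; 8 new (y, i, y, y, t, q, q, i)
  "iiqitqyy" → prefix "ii" already present; 6 new (q, i, t, q, y, y)
  "iiyt" → prefix "ii" already present; 2 new (y, t)
  "iii" → prefix "iii" already present; 0 new (none)
  "yyqitt" → prefix "yyqi" already present; 2 new (t, t)
Total nodes = 6 + 6 + 4 + 8 + 0 + 7 + 8 + 6 + 2 + 0 + 2 = 49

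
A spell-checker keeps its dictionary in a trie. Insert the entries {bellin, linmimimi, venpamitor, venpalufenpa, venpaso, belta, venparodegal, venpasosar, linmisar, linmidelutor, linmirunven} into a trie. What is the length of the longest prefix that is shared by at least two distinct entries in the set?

7

The deepest shared node is where two words last agree before diverging.
e.g. "venpaso" and "venpasosar" share the prefix "venpaso" of length 7; no pair shares a longer one.
Longest shared-prefix length: 7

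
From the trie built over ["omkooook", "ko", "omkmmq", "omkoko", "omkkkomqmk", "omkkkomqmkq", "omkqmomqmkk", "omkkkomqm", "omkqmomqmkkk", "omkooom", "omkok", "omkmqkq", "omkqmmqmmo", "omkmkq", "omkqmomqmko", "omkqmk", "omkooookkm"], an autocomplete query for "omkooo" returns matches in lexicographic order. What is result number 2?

DFS of the "omkooo" subtree visits, in order: "omkooom", "omkooook", "omkooookkm"
Position 2: omkooook

omkooook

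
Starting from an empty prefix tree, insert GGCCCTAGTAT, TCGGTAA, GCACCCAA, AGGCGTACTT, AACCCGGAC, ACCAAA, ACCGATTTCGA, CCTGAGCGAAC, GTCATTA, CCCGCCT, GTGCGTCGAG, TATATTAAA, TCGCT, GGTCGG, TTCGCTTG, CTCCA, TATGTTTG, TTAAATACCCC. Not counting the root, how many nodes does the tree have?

125

Trace insertions, counting only characters that open a new branch:
  "GGCCCTAGTAT" → 11 new (G, G, C, C, C, T, A, G, T, A, T)
  "TCGGTAA" → 7 new (T, C, G, G, T, A, A)
  "GCACCCAA" → prefix "G" already present; 7 new (C, A, C, C, C, A, A)
  "AGGCGTACTT" → 10 new (A, G, G, C, G, T, A, C, T, T)
  "AACCCGGAC" → prefix "A" already present; 8 new (A, C, C, C, G, G, A, C)
  "ACCAAA" → prefix "A" already present; 5 new (C, C, A, A, A)
  "ACCGATTTCGA" → prefix "ACC" already present; 8 new (G, A, T, T, T, C, G, A)
  "CCTGAGCGAAC" → 11 new (C, C, T, G, A, G, C, G, A, A, C)
  "GTCATTA" → prefix "G" already present; 6 new (T, C, A, T, T, A)
  "CCCGCCT" → prefix "CC" already present; 5 new (C, G, C, C, T)
  "GTGCGTCGAG" → prefix "GT" already present; 8 new (G, C, G, T, C, G, A, G)
  "TATATTAAA" → prefix "T" already present; 8 new (A, T, A, T, T, A, A, A)
  "TCGCT" → prefix "TCG" already present; 2 new (C, T)
  "GGTCGG" → prefix "GG" already present; 4 new (T, C, G, G)
  "TTCGCTTG" → prefix "T" already present; 7 new (T, C, G, C, T, T, G)
  "CTCCA" → prefix "C" already present; 4 new (T, C, C, A)
  "TATGTTTG" → prefix "TAT" already present; 5 new (G, T, T, T, G)
  "TTAAATACCCC" → prefix "TT" already present; 9 new (A, A, A, T, A, C, C, C, C)
Total nodes = 11 + 7 + 7 + 10 + 8 + 5 + 8 + 11 + 6 + 5 + 8 + 8 + 2 + 4 + 7 + 4 + 5 + 9 = 125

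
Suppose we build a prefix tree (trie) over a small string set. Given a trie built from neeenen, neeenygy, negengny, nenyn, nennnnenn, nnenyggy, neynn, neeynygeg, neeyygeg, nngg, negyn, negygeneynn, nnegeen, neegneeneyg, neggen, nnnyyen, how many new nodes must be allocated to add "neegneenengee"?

Walking "neegneenengee" from the root, the first 9 characters ("neegneene") follow existing edges; "n" is the first miss.
New nodes needed: |"neegneenengee"| − 9 = 13 − 9 = 4.

4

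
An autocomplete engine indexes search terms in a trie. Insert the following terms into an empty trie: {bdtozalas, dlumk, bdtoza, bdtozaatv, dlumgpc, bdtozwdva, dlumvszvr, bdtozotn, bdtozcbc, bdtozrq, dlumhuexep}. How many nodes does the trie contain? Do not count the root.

For each word, the new-node count is its length minus the longest prefix already in the trie:
  "bdtozalas" → 9 new (b, d, t, o, z, a, l, a, s)
  "dlumk" → 5 new (d, l, u, m, k)
  "bdtoza" → prefix "bdtoza" already present; 0 new (none)
  "bdtozaatv" → prefix "bdtoza" already present; 3 new (a, t, v)
  "dlumgpc" → prefix "dlum" already present; 3 new (g, p, c)
  "bdtozwdva" → prefix "bdtoz" already present; 4 new (w, d, v, a)
  "dlumvszvr" → prefix "dlum" already present; 5 new (v, s, z, v, r)
  "bdtozotn" → prefix "bdtoz" already present; 3 new (o, t, n)
  "bdtozcbc" → prefix "bdtoz" already present; 3 new (c, b, c)
  "bdtozrq" → prefix "bdtoz" already present; 2 new (r, q)
  "dlumhuexep" → prefix "dlum" already present; 6 new (h, u, e, x, e, p)
Total nodes = 9 + 5 + 0 + 3 + 3 + 4 + 5 + 3 + 3 + 2 + 6 = 43

43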